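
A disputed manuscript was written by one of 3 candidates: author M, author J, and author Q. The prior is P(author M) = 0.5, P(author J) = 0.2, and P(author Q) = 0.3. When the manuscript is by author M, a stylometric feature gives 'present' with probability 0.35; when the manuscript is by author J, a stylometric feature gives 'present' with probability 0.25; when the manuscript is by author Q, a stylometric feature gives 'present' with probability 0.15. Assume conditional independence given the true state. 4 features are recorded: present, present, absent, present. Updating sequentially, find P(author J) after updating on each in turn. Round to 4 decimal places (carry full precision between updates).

0.1368

After 'present': normaliser = 0.35·0.5000 + 0.25·0.2000 + 0.15·0.3000; P(author M) ≈ 0.6481, P(author J) ≈ 0.1852, P(author Q) ≈ 0.1667
After 'present': normaliser = 0.35·0.6481 + 0.25·0.1852 + 0.15·0.1667; P(author M) ≈ 0.7609, P(author J) ≈ 0.1553, P(author Q) ≈ 0.0839
After 'absent': normaliser = 0.65·0.7609 + 0.75·0.1553 + 0.85·0.0839; P(author M) ≈ 0.7249, P(author J) ≈ 0.1707, P(author Q) ≈ 0.1045
After 'present': normaliser = 0.35·0.7249 + 0.25·0.1707 + 0.15·0.1045; P(author M) ≈ 0.8130, P(author J) ≈ 0.1368, P(author Q) ≈ 0.0502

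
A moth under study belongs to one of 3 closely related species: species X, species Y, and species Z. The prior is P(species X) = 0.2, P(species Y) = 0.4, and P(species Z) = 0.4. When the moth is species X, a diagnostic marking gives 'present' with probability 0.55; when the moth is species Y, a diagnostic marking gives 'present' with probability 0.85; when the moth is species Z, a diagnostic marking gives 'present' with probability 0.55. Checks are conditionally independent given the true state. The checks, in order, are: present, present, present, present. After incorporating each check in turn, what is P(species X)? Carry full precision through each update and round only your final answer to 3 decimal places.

0.069

After 'present': normaliser = 0.55·0.2000 + 0.85·0.4000 + 0.55·0.4000; P(species X) ≈ 0.1642, P(species Y) ≈ 0.5075, P(species Z) ≈ 0.3284
After 'present': normaliser = 0.55·0.1642 + 0.85·0.5075 + 0.55·0.3284; P(species X) ≈ 0.1286, P(species Y) ≈ 0.6142, P(species Z) ≈ 0.2572
After 'present': normaliser = 0.55·0.1286 + 0.85·0.6142 + 0.55·0.2572; P(species X) ≈ 0.0963, P(species Y) ≈ 0.7111, P(species Z) ≈ 0.1926
After 'present': normaliser = 0.55·0.0963 + 0.85·0.7111 + 0.55·0.1926; P(species X) ≈ 0.0694, P(species Y) ≈ 0.7918, P(species Z) ≈ 0.1388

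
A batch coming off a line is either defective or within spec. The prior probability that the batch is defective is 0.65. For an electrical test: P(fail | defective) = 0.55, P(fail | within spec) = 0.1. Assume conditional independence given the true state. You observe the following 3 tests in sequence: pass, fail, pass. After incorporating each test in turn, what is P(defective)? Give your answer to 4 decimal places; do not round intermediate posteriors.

0.7186

After 'pass': P(defective) = 0.45·0.6500 / (0.45·0.6500 + 0.9·0.3500) ≈ 0.4815
After 'fail': P(defective) = 0.55·0.4815 / (0.55·0.4815 + 0.1·0.5185) ≈ 0.8363
After 'pass': P(defective) = 0.45·0.8363 / (0.45·0.8363 + 0.9·0.1637) ≈ 0.7186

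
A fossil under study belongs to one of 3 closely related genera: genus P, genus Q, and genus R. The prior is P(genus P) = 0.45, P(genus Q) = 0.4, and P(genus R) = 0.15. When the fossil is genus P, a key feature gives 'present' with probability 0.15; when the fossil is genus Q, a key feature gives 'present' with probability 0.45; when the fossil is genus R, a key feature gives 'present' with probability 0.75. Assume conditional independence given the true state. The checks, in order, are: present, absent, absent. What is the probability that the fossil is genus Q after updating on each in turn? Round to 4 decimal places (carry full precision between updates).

0.4939

Each posterior becomes the prior for the next update.
After 'present': normaliser = 0.15·0.4500 + 0.45·0.4000 + 0.75·0.1500; P(genus P) ≈ 0.1875, P(genus Q) ≈ 0.5000, P(genus R) ≈ 0.3125
After 'absent': normaliser = 0.85·0.1875 + 0.55·0.5000 + 0.25·0.3125; P(genus P) ≈ 0.3110, P(genus Q) ≈ 0.5366, P(genus R) ≈ 0.1524
After 'absent': normaliser = 0.85·0.3110 + 0.55·0.5366 + 0.25·0.1524; P(genus P) ≈ 0.4423, P(genus Q) ≈ 0.4939, P(genus R) ≈ 0.0638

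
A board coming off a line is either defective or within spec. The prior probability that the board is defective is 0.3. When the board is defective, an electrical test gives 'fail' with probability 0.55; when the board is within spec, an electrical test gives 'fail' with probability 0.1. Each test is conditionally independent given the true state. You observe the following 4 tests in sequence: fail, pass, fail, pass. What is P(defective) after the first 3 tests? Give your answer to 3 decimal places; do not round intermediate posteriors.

After 'fail': P(defective) = 0.55·0.3000 / (0.55·0.3000 + 0.1·0.7000) ≈ 0.7021
After 'pass': P(defective) = 0.45·0.7021 / (0.45·0.7021 + 0.9·0.2979) ≈ 0.5410
After 'fail': P(defective) = 0.55·0.5410 / (0.55·0.5410 + 0.1·0.4590) ≈ 0.8663

0.866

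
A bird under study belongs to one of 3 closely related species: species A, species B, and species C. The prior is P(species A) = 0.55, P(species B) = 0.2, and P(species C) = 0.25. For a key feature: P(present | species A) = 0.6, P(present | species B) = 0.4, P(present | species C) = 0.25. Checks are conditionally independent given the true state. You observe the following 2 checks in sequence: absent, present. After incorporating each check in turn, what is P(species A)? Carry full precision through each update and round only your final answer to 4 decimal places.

Apply Bayes' rule sequentially, carrying P(species A) forward.
After 'absent': normaliser = 0.4·0.5500 + 0.6·0.2000 + 0.75·0.2500; P(species A) ≈ 0.4171, P(species B) ≈ 0.2275, P(species C) ≈ 0.3555
After 'present': normaliser = 0.6·0.4171 + 0.4·0.2275 + 0.25·0.3555; P(species A) ≈ 0.5818, P(species B) ≈ 0.2116, P(species C) ≈ 0.2066

0.5818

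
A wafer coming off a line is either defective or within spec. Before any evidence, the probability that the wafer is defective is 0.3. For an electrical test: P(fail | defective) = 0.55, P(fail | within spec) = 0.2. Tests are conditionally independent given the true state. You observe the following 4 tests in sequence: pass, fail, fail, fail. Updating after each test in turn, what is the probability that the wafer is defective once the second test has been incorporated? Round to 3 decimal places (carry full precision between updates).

0.399

After 'pass': P(defective) = 0.45·0.3000 / (0.45·0.3000 + 0.8·0.7000) ≈ 0.1942
After 'fail': P(defective) = 0.55·0.1942 / (0.55·0.1942 + 0.2·0.8058) ≈ 0.3987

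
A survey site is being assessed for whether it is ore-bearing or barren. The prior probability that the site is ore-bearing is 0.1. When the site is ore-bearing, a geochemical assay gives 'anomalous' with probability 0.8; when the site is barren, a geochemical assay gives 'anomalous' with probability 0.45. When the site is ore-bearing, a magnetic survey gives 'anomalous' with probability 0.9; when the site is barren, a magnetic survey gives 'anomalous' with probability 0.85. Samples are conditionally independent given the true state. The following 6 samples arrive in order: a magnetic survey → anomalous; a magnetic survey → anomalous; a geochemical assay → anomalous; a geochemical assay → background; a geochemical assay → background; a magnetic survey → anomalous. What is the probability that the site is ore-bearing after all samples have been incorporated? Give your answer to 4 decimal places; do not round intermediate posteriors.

After a magnetic survey='anomalous': P(ore) = 0.9·0.1000 / (0.9·0.1000 + 0.85·0.9000) ≈ 0.1053
After a magnetic survey='anomalous': P(ore) = 0.9·0.1053 / (0.9·0.1053 + 0.85·0.8947) ≈ 0.1108
After a geochemical assay='anomalous': P(ore) = 0.8·0.1108 / (0.8·0.1108 + 0.45·0.8892) ≈ 0.1813
After a geochemical assay='background': P(ore) = 0.2·0.1813 / (0.2·0.1813 + 0.55·0.8187) ≈ 0.0745
After a geochemical assay='background': P(ore) = 0.2·0.0745 / (0.2·0.0745 + 0.55·0.9255) ≈ 0.0284
After a magnetic survey='anomalous': P(ore) = 0.9·0.0284 / (0.9·0.0284 + 0.85·0.9716) ≈ 0.0301

0.0301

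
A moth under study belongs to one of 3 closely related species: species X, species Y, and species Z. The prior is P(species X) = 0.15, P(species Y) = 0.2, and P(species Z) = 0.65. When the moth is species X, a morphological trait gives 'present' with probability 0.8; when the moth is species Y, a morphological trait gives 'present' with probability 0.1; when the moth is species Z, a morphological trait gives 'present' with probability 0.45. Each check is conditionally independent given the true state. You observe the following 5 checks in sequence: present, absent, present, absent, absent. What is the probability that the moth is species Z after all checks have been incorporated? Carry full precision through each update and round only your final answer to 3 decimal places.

After 'present': normaliser = 0.8·0.1500 + 0.1·0.2000 + 0.45·0.6500; P(species X) ≈ 0.2775, P(species Y) ≈ 0.0462, P(species Z) ≈ 0.6763
After 'absent': normaliser = 0.2·0.2775 + 0.9·0.0462 + 0.55·0.6763; P(species X) ≈ 0.1183, P(species Y) ≈ 0.0887, P(species Z) ≈ 0.7930
After 'present': normaliser = 0.8·0.1183 + 0.1·0.0887 + 0.45·0.7930; P(species X) ≈ 0.2056, P(species Y) ≈ 0.0193, P(species Z) ≈ 0.7751
After 'absent': normaliser = 0.2·0.2056 + 0.9·0.0193 + 0.55·0.7751; P(species X) ≈ 0.0848, P(species Y) ≈ 0.0358, P(species Z) ≈ 0.8794
After 'absent': normaliser = 0.2·0.0848 + 0.9·0.0358 + 0.55·0.8794; P(species X) ≈ 0.0318, P(species Y) ≈ 0.0604, P(species Z) ≈ 0.9077

0.908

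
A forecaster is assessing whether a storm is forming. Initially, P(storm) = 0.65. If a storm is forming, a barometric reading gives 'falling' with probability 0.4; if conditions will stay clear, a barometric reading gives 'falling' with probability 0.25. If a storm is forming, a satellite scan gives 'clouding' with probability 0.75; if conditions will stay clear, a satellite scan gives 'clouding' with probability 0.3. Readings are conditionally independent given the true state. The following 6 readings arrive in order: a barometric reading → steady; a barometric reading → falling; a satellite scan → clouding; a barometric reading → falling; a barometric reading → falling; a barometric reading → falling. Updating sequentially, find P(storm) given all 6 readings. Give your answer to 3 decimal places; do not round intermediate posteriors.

After a barometric reading='steady': P(storm) = 0.6·0.6500 / (0.6·0.6500 + 0.75·0.3500) ≈ 0.5977
After a barometric reading='falling': P(storm) = 0.4·0.5977 / (0.4·0.5977 + 0.25·0.4023) ≈ 0.7039
After a satellite scan='clouding': P(storm) = 0.75·0.7039 / (0.75·0.7039 + 0.3·0.2961) ≈ 0.8560
After a barometric reading='falling': P(storm) = 0.4·0.8560 / (0.4·0.8560 + 0.25·0.1440) ≈ 0.9048
After a barometric reading='falling': P(storm) = 0.4·0.9048 / (0.4·0.9048 + 0.25·0.0952) ≈ 0.9383
After a barometric reading='falling': P(storm) = 0.4·0.9383 / (0.4·0.9383 + 0.25·0.0617) ≈ 0.9605

0.961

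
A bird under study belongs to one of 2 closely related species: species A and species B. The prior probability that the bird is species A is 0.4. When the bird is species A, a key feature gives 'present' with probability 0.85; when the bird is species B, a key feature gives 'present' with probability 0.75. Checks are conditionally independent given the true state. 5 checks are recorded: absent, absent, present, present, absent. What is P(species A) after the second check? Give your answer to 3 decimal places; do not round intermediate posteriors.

After 'absent': P(species A) = 0.15·0.4000 / (0.15·0.4000 + 0.25·0.6000) ≈ 0.2857
After 'absent': P(species A) = 0.15·0.2857 / (0.15·0.2857 + 0.25·0.7143) ≈ 0.1935

0.194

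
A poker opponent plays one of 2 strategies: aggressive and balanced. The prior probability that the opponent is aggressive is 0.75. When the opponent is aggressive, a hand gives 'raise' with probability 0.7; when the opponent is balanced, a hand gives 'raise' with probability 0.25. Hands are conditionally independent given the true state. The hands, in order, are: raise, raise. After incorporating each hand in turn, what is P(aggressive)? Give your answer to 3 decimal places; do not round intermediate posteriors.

After 'raise': P(aggressive) = 0.7·0.7500 / (0.7·0.7500 + 0.25·0.2500) ≈ 0.8936
After 'raise': P(aggressive) = 0.7·0.8936 / (0.7·0.8936 + 0.25·0.1064) ≈ 0.9592

0.959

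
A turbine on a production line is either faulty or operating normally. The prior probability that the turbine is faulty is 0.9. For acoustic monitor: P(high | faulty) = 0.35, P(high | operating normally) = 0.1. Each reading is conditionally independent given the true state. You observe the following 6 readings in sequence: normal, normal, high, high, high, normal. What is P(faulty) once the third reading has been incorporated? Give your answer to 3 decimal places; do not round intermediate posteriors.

Apply Bayes' rule sequentially, carrying P(faulty) forward.
After 'normal': P(faulty) = 0.65·0.9000 / (0.65·0.9000 + 0.9·0.1000) ≈ 0.8667
After 'normal': P(faulty) = 0.65·0.8667 / (0.65·0.8667 + 0.9·0.1333) ≈ 0.8244
After 'high': P(faulty) = 0.35·0.8244 / (0.35·0.8244 + 0.1·0.1756) ≈ 0.9426

0.943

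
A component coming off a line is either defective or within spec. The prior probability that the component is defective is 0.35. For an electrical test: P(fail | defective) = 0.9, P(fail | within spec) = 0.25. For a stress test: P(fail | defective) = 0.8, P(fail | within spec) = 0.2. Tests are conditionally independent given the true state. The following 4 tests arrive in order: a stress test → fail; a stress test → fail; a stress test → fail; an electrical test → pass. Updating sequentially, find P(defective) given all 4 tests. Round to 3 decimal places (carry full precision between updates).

0.821

Apply Bayes' rule sequentially, carrying P(defective) forward.
After a stress test='fail': P(defective) = 0.8·0.3500 / (0.8·0.3500 + 0.2·0.6500) ≈ 0.6829
After a stress test='fail': P(defective) = 0.8·0.6829 / (0.8·0.6829 + 0.2·0.3171) ≈ 0.8960
After a stress test='fail': P(defective) = 0.8·0.8960 / (0.8·0.8960 + 0.2·0.1040) ≈ 0.9718
After an electrical test='pass': P(defective) = 0.1·0.9718 / (0.1·0.9718 + 0.75·0.0282) ≈ 0.8213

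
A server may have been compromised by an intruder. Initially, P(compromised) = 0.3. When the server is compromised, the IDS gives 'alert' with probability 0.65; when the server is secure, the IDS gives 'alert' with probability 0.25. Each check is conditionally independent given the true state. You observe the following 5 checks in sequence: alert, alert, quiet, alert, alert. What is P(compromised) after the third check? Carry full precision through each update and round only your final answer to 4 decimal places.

After 'alert': P(compromised) = 0.65·0.3000 / (0.65·0.3000 + 0.25·0.7000) ≈ 0.5270
After 'alert': P(compromised) = 0.65·0.5270 / (0.65·0.5270 + 0.25·0.4730) ≈ 0.7434
After 'quiet': P(compromised) = 0.35·0.7434 / (0.35·0.7434 + 0.75·0.2566) ≈ 0.5748

0.5748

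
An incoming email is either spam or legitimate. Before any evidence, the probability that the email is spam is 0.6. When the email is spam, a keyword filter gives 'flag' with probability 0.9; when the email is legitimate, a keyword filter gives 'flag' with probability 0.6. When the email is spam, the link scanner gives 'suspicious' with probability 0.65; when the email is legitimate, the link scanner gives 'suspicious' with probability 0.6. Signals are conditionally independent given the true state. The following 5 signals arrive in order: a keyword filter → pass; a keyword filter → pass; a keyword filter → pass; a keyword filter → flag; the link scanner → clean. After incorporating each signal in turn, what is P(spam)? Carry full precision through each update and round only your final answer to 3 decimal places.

0.030

After a keyword filter='pass': P(spam) = 0.1·0.6000 / (0.1·0.6000 + 0.4·0.4000) ≈ 0.2727
After a keyword filter='pass': P(spam) = 0.1·0.2727 / (0.1·0.2727 + 0.4·0.7273) ≈ 0.0857
After a keyword filter='pass': P(spam) = 0.1·0.0857 / (0.1·0.0857 + 0.4·0.9143) ≈ 0.0229
After a keyword filter='flag': P(spam) = 0.9·0.0229 / (0.9·0.0229 + 0.6·0.9771) ≈ 0.0340
After the link scanner='clean': P(spam) = 0.35·0.0340 / (0.35·0.0340 + 0.4·0.9660) ≈ 0.0298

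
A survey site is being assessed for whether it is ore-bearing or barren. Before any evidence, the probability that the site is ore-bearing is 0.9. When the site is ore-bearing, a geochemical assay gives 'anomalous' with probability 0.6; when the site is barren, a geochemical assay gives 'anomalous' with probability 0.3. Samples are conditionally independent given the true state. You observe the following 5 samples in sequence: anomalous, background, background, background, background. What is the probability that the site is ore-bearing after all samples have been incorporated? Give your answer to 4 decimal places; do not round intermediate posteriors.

0.6574

After 'anomalous': P(ore) = 0.6·0.9000 / (0.6·0.9000 + 0.3·0.1000) ≈ 0.9474
After 'background': P(ore) = 0.4·0.9474 / (0.4·0.9474 + 0.7·0.0526) ≈ 0.9114
After 'background': P(ore) = 0.4·0.9114 / (0.4·0.9114 + 0.7·0.0886) ≈ 0.8546
After 'background': P(ore) = 0.4·0.8546 / (0.4·0.8546 + 0.7·0.1454) ≈ 0.7706
After 'background': P(ore) = 0.4·0.7706 / (0.4·0.7706 + 0.7·0.2294) ≈ 0.6574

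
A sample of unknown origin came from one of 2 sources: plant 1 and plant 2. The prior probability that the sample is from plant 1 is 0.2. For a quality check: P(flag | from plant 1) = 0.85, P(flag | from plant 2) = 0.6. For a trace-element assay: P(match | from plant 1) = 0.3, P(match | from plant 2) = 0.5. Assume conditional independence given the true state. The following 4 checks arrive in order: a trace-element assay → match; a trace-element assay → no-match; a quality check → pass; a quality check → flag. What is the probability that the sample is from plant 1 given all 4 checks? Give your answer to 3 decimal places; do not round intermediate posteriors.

Apply Bayes' rule sequentially, carrying P(plant 1) forward.
After a trace-element assay='match': P(plant 1) = 0.3·0.2000 / (0.3·0.2000 + 0.5·0.8000) ≈ 0.1304
After a trace-element assay='no-match': P(plant 1) = 0.7·0.1304 / (0.7·0.1304 + 0.5·0.8696) ≈ 0.1736
After a quality check='pass': P(plant 1) = 0.15·0.1736 / (0.15·0.1736 + 0.4·0.8264) ≈ 0.0730
After a quality check='flag': P(plant 1) = 0.85·0.0730 / (0.85·0.0730 + 0.6·0.9270) ≈ 0.1004

0.100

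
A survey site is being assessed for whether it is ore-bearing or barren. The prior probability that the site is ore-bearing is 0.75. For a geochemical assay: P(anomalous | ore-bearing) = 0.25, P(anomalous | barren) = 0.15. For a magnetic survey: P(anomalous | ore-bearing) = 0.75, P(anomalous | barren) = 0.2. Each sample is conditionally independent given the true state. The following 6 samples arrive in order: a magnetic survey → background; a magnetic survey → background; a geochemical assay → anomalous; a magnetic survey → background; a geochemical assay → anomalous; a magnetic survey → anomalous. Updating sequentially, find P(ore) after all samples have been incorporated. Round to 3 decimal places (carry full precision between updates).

After a magnetic survey='background': P(ore) = 0.25·0.7500 / (0.25·0.7500 + 0.8·0.2500) ≈ 0.4839
After a magnetic survey='background': P(ore) = 0.25·0.4839 / (0.25·0.4839 + 0.8·0.5161) ≈ 0.2266
After a geochemical assay='anomalous': P(ore) = 0.25·0.2266 / (0.25·0.2266 + 0.15·0.7734) ≈ 0.3281
After a magnetic survey='background': P(ore) = 0.25·0.3281 / (0.25·0.3281 + 0.8·0.6719) ≈ 0.1324
After a geochemical assay='anomalous': P(ore) = 0.25·0.1324 / (0.25·0.1324 + 0.15·0.8676) ≈ 0.2028
After a magnetic survey='anomalous': P(ore) = 0.75·0.2028 / (0.75·0.2028 + 0.2·0.7972) ≈ 0.4881

0.488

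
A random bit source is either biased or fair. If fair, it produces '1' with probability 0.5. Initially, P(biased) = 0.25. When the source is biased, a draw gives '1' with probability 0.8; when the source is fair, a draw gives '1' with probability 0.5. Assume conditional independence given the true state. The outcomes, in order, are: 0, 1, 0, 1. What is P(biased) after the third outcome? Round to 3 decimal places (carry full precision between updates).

After '0': P(biased) = 0.2·0.2500 / (0.2·0.2500 + 0.5·0.7500) ≈ 0.1176
After '1': P(biased) = 0.8·0.1176 / (0.8·0.1176 + 0.5·0.8824) ≈ 0.1758
After '0': P(biased) = 0.2·0.1758 / (0.2·0.1758 + 0.5·0.8242) ≈ 0.0786

0.079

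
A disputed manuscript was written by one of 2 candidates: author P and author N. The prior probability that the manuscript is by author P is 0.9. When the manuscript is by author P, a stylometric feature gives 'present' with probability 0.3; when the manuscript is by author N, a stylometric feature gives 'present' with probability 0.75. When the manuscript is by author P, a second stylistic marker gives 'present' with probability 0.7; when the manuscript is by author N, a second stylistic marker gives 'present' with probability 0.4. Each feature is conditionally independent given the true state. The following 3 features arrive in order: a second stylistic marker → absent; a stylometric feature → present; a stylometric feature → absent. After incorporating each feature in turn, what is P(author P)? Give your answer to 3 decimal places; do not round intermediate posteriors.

After a second stylistic marker='absent': P(author P) = 0.3·0.9000 / (0.3·0.9000 + 0.6·0.1000) ≈ 0.8182
After a stylometric feature='present': P(author P) = 0.3·0.8182 / (0.3·0.8182 + 0.75·0.1818) ≈ 0.6429
After a stylometric feature='absent': P(author P) = 0.7·0.6429 / (0.7·0.6429 + 0.25·0.3571) ≈ 0.8344

0.834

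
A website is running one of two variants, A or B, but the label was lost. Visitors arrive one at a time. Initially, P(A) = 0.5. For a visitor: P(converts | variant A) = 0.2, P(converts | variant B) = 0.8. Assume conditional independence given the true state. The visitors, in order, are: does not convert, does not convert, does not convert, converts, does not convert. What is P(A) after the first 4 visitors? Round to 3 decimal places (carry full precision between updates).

Each posterior becomes the prior for the next update.
After 'does not convert': P(A) = 0.8·0.5000 / (0.8·0.5000 + 0.2·0.5000) ≈ 0.8000
After 'does not convert': P(A) = 0.8·0.8000 / (0.8·0.8000 + 0.2·0.2000) ≈ 0.9412
After 'does not convert': P(A) = 0.8·0.9412 / (0.8·0.9412 + 0.2·0.0588) ≈ 0.9846
After 'converts': P(A) = 0.2·0.9846 / (0.2·0.9846 + 0.8·0.0154) ≈ 0.9412

0.941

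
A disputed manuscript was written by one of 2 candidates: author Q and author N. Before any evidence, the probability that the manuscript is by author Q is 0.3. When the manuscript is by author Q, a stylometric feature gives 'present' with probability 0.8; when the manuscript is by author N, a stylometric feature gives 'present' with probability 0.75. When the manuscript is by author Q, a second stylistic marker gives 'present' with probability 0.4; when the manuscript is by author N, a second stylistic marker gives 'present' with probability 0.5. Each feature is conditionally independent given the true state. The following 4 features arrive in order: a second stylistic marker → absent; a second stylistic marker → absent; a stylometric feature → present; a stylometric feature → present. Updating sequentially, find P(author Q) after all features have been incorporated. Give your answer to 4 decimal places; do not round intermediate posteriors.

0.4125

After a second stylistic marker='absent': P(author Q) = 0.6·0.3000 / (0.6·0.3000 + 0.5·0.7000) ≈ 0.3396
After a second stylistic marker='absent': P(author Q) = 0.6·0.3396 / (0.6·0.3396 + 0.5·0.6604) ≈ 0.3816
After a stylometric feature='present': P(author Q) = 0.8·0.3816 / (0.8·0.3816 + 0.75·0.6184) ≈ 0.3970
After a stylometric feature='present': P(author Q) = 0.8·0.3970 / (0.8·0.3970 + 0.75·0.6030) ≈ 0.4125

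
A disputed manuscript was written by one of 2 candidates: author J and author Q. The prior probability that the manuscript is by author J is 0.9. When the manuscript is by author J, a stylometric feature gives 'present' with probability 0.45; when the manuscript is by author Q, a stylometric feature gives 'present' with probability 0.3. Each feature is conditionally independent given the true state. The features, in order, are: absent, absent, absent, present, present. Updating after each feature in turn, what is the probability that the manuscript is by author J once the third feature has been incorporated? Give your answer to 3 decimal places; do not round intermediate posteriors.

After 'absent': P(author J) = 0.55·0.9000 / (0.55·0.9000 + 0.7·0.1000) ≈ 0.8761
After 'absent': P(author J) = 0.55·0.8761 / (0.55·0.8761 + 0.7·0.1239) ≈ 0.8475
After 'absent': P(author J) = 0.55·0.8475 / (0.55·0.8475 + 0.7·0.1525) ≈ 0.8136

0.814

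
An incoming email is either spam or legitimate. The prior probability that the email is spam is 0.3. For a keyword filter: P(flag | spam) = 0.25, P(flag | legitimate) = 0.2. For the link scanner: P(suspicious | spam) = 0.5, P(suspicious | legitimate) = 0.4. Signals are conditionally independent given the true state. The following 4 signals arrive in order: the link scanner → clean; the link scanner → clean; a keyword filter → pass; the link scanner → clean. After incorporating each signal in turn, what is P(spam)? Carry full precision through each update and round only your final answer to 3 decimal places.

0.189

After the link scanner='clean': P(spam) = 0.5·0.3000 / (0.5·0.3000 + 0.6·0.7000) ≈ 0.2632
After the link scanner='clean': P(spam) = 0.5·0.2632 / (0.5·0.2632 + 0.6·0.7368) ≈ 0.2294
After a keyword filter='pass': P(spam) = 0.75·0.2294 / (0.75·0.2294 + 0.8·0.7706) ≈ 0.2182
After the link scanner='clean': P(spam) = 0.5·0.2182 / (0.5·0.2182 + 0.6·0.7818) ≈ 0.1887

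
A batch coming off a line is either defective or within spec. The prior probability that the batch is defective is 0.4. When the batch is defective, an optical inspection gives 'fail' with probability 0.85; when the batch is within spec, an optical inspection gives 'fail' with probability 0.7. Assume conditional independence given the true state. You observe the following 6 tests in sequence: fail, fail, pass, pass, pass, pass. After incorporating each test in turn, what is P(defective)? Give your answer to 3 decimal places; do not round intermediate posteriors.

0.058

Each posterior becomes the prior for the next update.
After 'fail': P(defective) = 0.85·0.4000 / (0.85·0.4000 + 0.7·0.6000) ≈ 0.4474
After 'fail': P(defective) = 0.85·0.4474 / (0.85·0.4474 + 0.7·0.5526) ≈ 0.4957
After 'pass': P(defective) = 0.15·0.4957 / (0.15·0.4957 + 0.3·0.5043) ≈ 0.3295
After 'pass': P(defective) = 0.15·0.3295 / (0.15·0.3295 + 0.3·0.6705) ≈ 0.1973
After 'pass': P(defective) = 0.15·0.1973 / (0.15·0.1973 + 0.3·0.8027) ≈ 0.1094
After 'pass': P(defective) = 0.15·0.1094 / (0.15·0.1094 + 0.3·0.8906) ≈ 0.0579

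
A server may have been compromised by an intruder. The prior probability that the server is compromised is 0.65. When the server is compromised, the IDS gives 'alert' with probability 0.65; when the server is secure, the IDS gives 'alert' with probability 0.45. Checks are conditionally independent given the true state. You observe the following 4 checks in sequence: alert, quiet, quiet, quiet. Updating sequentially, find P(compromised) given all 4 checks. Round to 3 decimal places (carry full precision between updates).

0.409

After 'alert': P(compromised) = 0.65·0.6500 / (0.65·0.6500 + 0.45·0.3500) ≈ 0.7284
After 'quiet': P(compromised) = 0.35·0.7284 / (0.35·0.7284 + 0.55·0.2716) ≈ 0.6306
After 'quiet': P(compromised) = 0.35·0.6306 / (0.35·0.6306 + 0.55·0.3694) ≈ 0.5207
After 'quiet': P(compromised) = 0.35·0.5207 / (0.35·0.5207 + 0.55·0.4793) ≈ 0.4087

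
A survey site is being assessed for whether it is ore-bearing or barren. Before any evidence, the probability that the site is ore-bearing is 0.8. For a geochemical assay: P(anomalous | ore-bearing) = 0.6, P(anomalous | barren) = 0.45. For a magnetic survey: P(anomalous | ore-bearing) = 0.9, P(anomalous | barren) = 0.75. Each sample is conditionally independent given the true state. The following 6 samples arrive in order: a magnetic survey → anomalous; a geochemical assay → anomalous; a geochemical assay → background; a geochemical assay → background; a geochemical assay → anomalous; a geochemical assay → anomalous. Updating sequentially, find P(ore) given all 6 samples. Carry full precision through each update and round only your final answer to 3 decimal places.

After a magnetic survey='anomalous': P(ore) = 0.9·0.8000 / (0.9·0.8000 + 0.75·0.2000) ≈ 0.8276
After a geochemical assay='anomalous': P(ore) = 0.6·0.8276 / (0.6·0.8276 + 0.45·0.1724) ≈ 0.8649
After a geochemical assay='background': P(ore) = 0.4·0.8649 / (0.4·0.8649 + 0.55·0.1351) ≈ 0.8232
After a geochemical assay='background': P(ore) = 0.4·0.8232 / (0.4·0.8232 + 0.55·0.1768) ≈ 0.7720
After a geochemical assay='anomalous': P(ore) = 0.6·0.7720 / (0.6·0.7720 + 0.45·0.2280) ≈ 0.8186
After a geochemical assay='anomalous': P(ore) = 0.6·0.8186 / (0.6·0.8186 + 0.45·0.1814) ≈ 0.8575

0.858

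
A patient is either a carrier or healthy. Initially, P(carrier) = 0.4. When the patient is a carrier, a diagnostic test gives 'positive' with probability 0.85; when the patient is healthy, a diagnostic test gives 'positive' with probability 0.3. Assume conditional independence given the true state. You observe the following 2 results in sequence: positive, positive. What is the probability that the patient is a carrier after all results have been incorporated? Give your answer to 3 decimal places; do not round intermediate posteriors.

0.843

Each posterior becomes the prior for the next update.
After 'positive': P(carrier) = 0.85·0.4000 / (0.85·0.4000 + 0.3·0.6000) ≈ 0.6538
After 'positive': P(carrier) = 0.85·0.6538 / (0.85·0.6538 + 0.3·0.3462) ≈ 0.8426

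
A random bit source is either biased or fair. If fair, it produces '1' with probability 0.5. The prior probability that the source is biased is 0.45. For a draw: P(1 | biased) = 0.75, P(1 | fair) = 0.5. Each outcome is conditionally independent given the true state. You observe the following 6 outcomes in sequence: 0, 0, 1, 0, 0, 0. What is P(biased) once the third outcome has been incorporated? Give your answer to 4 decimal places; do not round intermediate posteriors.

0.2348

After '0': P(biased) = 0.25·0.4500 / (0.25·0.4500 + 0.5·0.5500) ≈ 0.2903
After '0': P(biased) = 0.25·0.2903 / (0.25·0.2903 + 0.5·0.7097) ≈ 0.1698
After '1': P(biased) = 0.75·0.1698 / (0.75·0.1698 + 0.5·0.8302) ≈ 0.2348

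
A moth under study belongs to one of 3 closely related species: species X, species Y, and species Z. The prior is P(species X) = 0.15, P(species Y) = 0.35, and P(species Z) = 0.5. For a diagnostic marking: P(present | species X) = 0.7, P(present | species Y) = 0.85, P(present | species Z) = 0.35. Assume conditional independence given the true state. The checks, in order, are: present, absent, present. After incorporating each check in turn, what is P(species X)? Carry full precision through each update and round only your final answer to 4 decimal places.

0.2210

After 'present': normaliser = 0.7·0.1500 + 0.85·0.3500 + 0.35·0.5000; P(species X) ≈ 0.1818, P(species Y) ≈ 0.5152, P(species Z) ≈ 0.3030
After 'absent': normaliser = 0.3·0.1818 + 0.15·0.5152 + 0.65·0.3030; P(species X) ≈ 0.1659, P(species Y) ≈ 0.2350, P(species Z) ≈ 0.5991
After 'present': normaliser = 0.7·0.1659 + 0.85·0.2350 + 0.35·0.5991; P(species X) ≈ 0.2210, P(species Y) ≈ 0.3801, P(species Z) ≈ 0.3989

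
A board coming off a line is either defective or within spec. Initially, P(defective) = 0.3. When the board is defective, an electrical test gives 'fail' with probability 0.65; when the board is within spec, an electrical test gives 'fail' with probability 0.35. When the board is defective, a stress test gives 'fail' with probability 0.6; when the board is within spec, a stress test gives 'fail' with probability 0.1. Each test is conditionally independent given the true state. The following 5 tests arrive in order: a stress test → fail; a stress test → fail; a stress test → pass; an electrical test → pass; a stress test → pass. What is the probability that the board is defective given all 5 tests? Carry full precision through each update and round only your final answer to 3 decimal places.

0.621

After a stress test='fail': P(defective) = 0.6·0.3000 / (0.6·0.3000 + 0.1·0.7000) ≈ 0.7200
After a stress test='fail': P(defective) = 0.6·0.7200 / (0.6·0.7200 + 0.1·0.2800) ≈ 0.9391
After a stress test='pass': P(defective) = 0.4·0.9391 / (0.4·0.9391 + 0.9·0.0609) ≈ 0.8727
After an electrical test='pass': P(defective) = 0.35·0.8727 / (0.35·0.8727 + 0.65·0.1273) ≈ 0.7869
After a stress test='pass': P(defective) = 0.4·0.7869 / (0.4·0.7869 + 0.9·0.2131) ≈ 0.6214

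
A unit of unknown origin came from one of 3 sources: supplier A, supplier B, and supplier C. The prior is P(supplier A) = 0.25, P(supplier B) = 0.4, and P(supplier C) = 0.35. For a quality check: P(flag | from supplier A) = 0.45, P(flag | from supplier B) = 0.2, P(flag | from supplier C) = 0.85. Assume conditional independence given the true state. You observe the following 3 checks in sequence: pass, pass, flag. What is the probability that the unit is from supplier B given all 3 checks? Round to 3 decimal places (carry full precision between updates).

0.557

After 'pass': normaliser = 0.55·0.2500 + 0.8·0.4000 + 0.15·0.3500; P(supplier A) ≈ 0.2696, P(supplier B) ≈ 0.6275, P(supplier C) ≈ 0.1029
After 'pass': normaliser = 0.55·0.2696 + 0.8·0.6275 + 0.15·0.1029; P(supplier A) ≈ 0.2228, P(supplier B) ≈ 0.7541, P(supplier C) ≈ 0.0232
After 'flag': normaliser = 0.45·0.2228 + 0.2·0.7541 + 0.85·0.0232; P(supplier A) ≈ 0.3702, P(supplier B) ≈ 0.5570, P(supplier C) ≈ 0.0728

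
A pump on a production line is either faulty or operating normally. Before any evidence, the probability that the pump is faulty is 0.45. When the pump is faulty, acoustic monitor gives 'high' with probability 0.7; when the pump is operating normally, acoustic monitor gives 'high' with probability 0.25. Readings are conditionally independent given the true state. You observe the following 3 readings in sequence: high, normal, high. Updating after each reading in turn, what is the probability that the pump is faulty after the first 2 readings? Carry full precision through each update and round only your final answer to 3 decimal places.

0.478

After 'high': P(faulty) = 0.7·0.4500 / (0.7·0.4500 + 0.25·0.5500) ≈ 0.6961
After 'normal': P(faulty) = 0.3·0.6961 / (0.3·0.6961 + 0.75·0.3039) ≈ 0.4782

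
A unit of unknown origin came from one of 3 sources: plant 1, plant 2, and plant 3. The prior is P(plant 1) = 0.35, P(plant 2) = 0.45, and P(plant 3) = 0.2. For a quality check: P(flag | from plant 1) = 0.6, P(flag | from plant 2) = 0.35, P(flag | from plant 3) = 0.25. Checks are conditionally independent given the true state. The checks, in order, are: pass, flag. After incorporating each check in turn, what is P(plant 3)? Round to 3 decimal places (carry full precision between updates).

0.168

Apply Bayes' rule sequentially, carrying P(plant 3) forward.
After 'pass': normaliser = 0.4·0.3500 + 0.65·0.4500 + 0.75·0.2000; P(plant 1) ≈ 0.2403, P(plant 2) ≈ 0.5021, P(plant 3) ≈ 0.2575
After 'flag': normaliser = 0.6·0.2403 + 0.35·0.5021 + 0.25·0.2575; P(plant 1) ≈ 0.3752, P(plant 2) ≈ 0.4573, P(plant 3) ≈ 0.1675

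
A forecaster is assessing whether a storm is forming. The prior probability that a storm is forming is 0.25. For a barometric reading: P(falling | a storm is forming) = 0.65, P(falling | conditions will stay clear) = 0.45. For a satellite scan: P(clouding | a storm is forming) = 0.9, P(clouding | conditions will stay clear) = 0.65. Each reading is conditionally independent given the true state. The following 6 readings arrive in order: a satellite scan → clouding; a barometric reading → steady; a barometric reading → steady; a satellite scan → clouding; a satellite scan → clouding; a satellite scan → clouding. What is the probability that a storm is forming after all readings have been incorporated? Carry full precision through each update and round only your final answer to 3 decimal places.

0.332

After a satellite scan='clouding': P(storm) = 0.9·0.2500 / (0.9·0.2500 + 0.65·0.7500) ≈ 0.3158
After a barometric reading='steady': P(storm) = 0.35·0.3158 / (0.35·0.3158 + 0.55·0.6842) ≈ 0.2270
After a barometric reading='steady': P(storm) = 0.35·0.2270 / (0.35·0.2270 + 0.55·0.7730) ≈ 0.1575
After a satellite scan='clouding': P(storm) = 0.9·0.1575 / (0.9·0.1575 + 0.65·0.8425) ≈ 0.2056
After a satellite scan='clouding': P(storm) = 0.9·0.2056 / (0.9·0.2056 + 0.65·0.7944) ≈ 0.2638
After a satellite scan='clouding': P(storm) = 0.9·0.2638 / (0.9·0.2638 + 0.65·0.7362) ≈ 0.3316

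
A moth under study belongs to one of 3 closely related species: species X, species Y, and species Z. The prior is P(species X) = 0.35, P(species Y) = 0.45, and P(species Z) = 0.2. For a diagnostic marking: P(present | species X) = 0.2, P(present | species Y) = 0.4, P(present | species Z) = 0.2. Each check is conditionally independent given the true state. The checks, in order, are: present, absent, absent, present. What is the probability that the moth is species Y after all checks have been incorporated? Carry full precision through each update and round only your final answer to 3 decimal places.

Apply Bayes' rule sequentially, carrying P(species Y) forward.
After 'present': normaliser = 0.2·0.3500 + 0.4·0.4500 + 0.2·0.2000; P(species X) ≈ 0.2414, P(species Y) ≈ 0.6207, P(species Z) ≈ 0.1379
After 'absent': normaliser = 0.8·0.2414 + 0.6·0.6207 + 0.8·0.1379; P(species X) ≈ 0.2857, P(species Y) ≈ 0.5510, P(species Z) ≈ 0.1633
After 'absent': normaliser = 0.8·0.2857 + 0.6·0.5510 + 0.8·0.1633; P(species X) ≈ 0.3314, P(species Y) ≈ 0.4793, P(species Z) ≈ 0.1893
After 'present': normaliser = 0.2·0.3314 + 0.4·0.4793 + 0.2·0.1893; P(species X) ≈ 0.2240, P(species Y) ≈ 0.6480, P(species Z) ≈ 0.1280

0.648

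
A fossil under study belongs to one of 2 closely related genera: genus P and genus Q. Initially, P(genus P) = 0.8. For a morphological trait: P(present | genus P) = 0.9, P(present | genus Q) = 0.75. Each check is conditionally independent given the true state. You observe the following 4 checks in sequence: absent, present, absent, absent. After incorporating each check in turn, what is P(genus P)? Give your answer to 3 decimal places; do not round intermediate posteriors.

After 'absent': P(genus P) = 0.1·0.8000 / (0.1·0.8000 + 0.25·0.2000) ≈ 0.6154
After 'present': P(genus P) = 0.9·0.6154 / (0.9·0.6154 + 0.75·0.3846) ≈ 0.6575
After 'absent': P(genus P) = 0.1·0.6575 / (0.1·0.6575 + 0.25·0.3425) ≈ 0.4344
After 'absent': P(genus P) = 0.1·0.4344 / (0.1·0.4344 + 0.25·0.5656) ≈ 0.2350

0.235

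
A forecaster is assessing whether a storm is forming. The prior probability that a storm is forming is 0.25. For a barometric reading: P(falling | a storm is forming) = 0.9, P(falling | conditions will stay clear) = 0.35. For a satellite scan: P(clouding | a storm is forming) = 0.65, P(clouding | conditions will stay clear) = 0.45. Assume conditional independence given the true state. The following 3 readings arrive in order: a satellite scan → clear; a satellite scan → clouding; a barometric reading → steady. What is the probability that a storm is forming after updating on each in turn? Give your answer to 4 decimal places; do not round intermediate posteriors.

Each posterior becomes the prior for the next update.
After a satellite scan='clear': P(storm) = 0.35·0.2500 / (0.35·0.2500 + 0.55·0.7500) ≈ 0.1750
After a satellite scan='clouding': P(storm) = 0.65·0.1750 / (0.65·0.1750 + 0.45·0.8250) ≈ 0.2345
After a barometric reading='steady': P(storm) = 0.1·0.2345 / (0.1·0.2345 + 0.65·0.7655) ≈ 0.0450

0.0450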